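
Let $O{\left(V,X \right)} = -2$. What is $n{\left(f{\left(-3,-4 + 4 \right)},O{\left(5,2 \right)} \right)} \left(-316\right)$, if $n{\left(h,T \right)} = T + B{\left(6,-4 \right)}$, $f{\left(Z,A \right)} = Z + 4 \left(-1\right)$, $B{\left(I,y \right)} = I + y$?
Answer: $0$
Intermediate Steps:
$f{\left(Z,A \right)} = -4 + Z$ ($f{\left(Z,A \right)} = Z - 4 = -4 + Z$)
$n{\left(h,T \right)} = 2 + T$ ($n{\left(h,T \right)} = T + \left(6 - 4\right) = T + 2 = 2 + T$)
$n{\left(f{\left(-3,-4 + 4 \right)},O{\left(5,2 \right)} \right)} \left(-316\right) = \left(2 - 2\right) \left(-316\right) = 0 \left(-316\right) = 0$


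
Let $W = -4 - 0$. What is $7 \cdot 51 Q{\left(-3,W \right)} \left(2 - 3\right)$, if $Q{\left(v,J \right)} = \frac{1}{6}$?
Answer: $- \frac{119}{2} \approx -59.5$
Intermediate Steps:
$W = -4$ ($W = -4 + 0 = -4$)
$Q{\left(v,J \right)} = \frac{1}{6}$
$7 \cdot 51 Q{\left(-3,W \right)} \left(2 - 3\right) = 7 \cdot 51 \frac{2 - 3}{6} = 357 \cdot \frac{1}{6} \left(-1\right) = 357 \left(- \frac{1}{6}\right) = - \frac{119}{2}$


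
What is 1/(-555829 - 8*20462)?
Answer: -1/719525 ≈ -1.3898e-6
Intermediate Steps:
1/(-555829 - 8*20462) = 1/(-555829 - 163696) = 1/(-719525) = -1/719525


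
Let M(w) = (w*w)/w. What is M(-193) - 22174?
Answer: -22367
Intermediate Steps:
M(w) = w (M(w) = w²/w = w)
M(-193) - 22174 = -193 - 22174 = -22367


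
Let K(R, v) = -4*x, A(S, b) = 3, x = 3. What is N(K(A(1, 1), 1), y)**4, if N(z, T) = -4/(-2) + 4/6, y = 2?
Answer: 4096/81 ≈ 50.568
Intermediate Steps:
K(R, v) = -12 (K(R, v) = -4*3 = -12)
N(z, T) = 8/3 (N(z, T) = -4*(-1/2) + 4*(1/6) = 2 + 2/3 = 8/3)
N(K(A(1, 1), 1), y)**4 = (8/3)**4 = 4096/81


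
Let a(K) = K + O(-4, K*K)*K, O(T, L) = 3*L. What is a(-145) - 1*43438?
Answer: -9189458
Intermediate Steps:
a(K) = K + 3*K**3 (a(K) = K + (3*(K*K))*K = K + (3*K**2)*K = K + 3*K**3)
a(-145) - 1*43438 = (-145 + 3*(-145)**3) - 1*43438 = (-145 + 3*(-3048625)) - 43438 = (-145 - 9145875) - 43438 = -9146020 - 43438 = -9189458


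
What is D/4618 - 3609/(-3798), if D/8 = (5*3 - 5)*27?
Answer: 1381669/974398 ≈ 1.4180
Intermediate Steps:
D = 2160 (D = 8*((5*3 - 5)*27) = 8*((15 - 5)*27) = 8*(10*27) = 8*270 = 2160)
D/4618 - 3609/(-3798) = 2160/4618 - 3609/(-3798) = 2160*(1/4618) - 3609*(-1/3798) = 1080/2309 + 401/422 = 1381669/974398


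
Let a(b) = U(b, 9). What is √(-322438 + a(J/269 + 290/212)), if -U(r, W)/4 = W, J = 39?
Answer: I*√322474 ≈ 567.87*I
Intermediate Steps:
U(r, W) = -4*W
a(b) = -36 (a(b) = -4*9 = -36)
√(-322438 + a(J/269 + 290/212)) = √(-322438 - 36) = √(-322474) = I*√322474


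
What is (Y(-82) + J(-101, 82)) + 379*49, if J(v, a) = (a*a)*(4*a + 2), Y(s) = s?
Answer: 2237409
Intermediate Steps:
J(v, a) = a²*(2 + 4*a)
(Y(-82) + J(-101, 82)) + 379*49 = (-82 + 82²*(2 + 4*82)) + 379*49 = (-82 + 6724*(2 + 328)) + 18571 = (-82 + 6724*330) + 18571 = (-82 + 2218920) + 18571 = 2218838 + 18571 = 2237409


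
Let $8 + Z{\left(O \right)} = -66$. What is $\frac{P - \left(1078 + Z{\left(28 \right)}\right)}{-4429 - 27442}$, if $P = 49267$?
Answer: $- \frac{48263}{31871} \approx -1.5143$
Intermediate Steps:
$Z{\left(O \right)} = -74$ ($Z{\left(O \right)} = -8 - 66 = -74$)
$\frac{P - \left(1078 + Z{\left(28 \right)}\right)}{-4429 - 27442} = \frac{49267 - 1004}{-4429 - 27442} = \frac{49267 + \left(-1078 + 74\right)}{-31871} = \left(49267 - 1004\right) \left(- \frac{1}{31871}\right) = 48263 \left(- \frac{1}{31871}\right) = - \frac{48263}{31871}$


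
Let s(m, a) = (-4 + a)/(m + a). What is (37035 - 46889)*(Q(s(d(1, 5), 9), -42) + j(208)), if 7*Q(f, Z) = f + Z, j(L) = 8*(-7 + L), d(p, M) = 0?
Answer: -994574074/63 ≈ -1.5787e+7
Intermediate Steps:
j(L) = -56 + 8*L
s(m, a) = (-4 + a)/(a + m)
Q(f, Z) = Z/7 + f/7 (Q(f, Z) = (f + Z)/7 = (Z + f)/7 = Z/7 + f/7)
(37035 - 46889)*(Q(s(d(1, 5), 9), -42) + j(208)) = (37035 - 46889)*(((1/7)*(-42) + ((-4 + 9)/(9 + 0))/7) + (-56 + 8*208)) = -9854*((-6 + (5/9)/7) + (-56 + 1664)) = -9854*((-6 + ((1/9)*5)/7) + 1608) = -9854*((-6 + (1/7)*(5/9)) + 1608) = -9854*((-6 + 5/63) + 1608) = -9854*(-373/63 + 1608) = -9854*100931/63 = -994574074/63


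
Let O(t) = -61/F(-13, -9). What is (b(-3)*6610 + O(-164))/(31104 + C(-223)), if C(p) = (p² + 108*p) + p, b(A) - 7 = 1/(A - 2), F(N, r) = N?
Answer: 194795/244946 ≈ 0.79526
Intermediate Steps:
b(A) = 7 + 1/(-2 + A) (b(A) = 7 + 1/(A - 2) = 7 + 1/(-2 + A))
C(p) = p² + 109*p
O(t) = 61/13 (O(t) = -61/(-13) = -61*(-1/13) = 61/13)
(b(-3)*6610 + O(-164))/(31104 + C(-223)) = (((-13 + 7*(-3))/(-2 - 3))*6610 + 61/13)/(31104 - 223*(109 - 223)) = (((-13 - 21)/(-5))*6610 + 61/13)/(31104 - 223*(-114)) = (-⅕*(-34)*6610 + 61/13)/(31104 + 25422) = ((34/5)*6610 + 61/13)/56526 = (44948 + 61/13)*(1/56526) = (584385/13)*(1/56526) = 194795/244946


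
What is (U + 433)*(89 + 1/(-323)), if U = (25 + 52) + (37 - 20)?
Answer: 891126/19 ≈ 46901.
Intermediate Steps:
U = 94 (U = 77 + 17 = 94)
(U + 433)*(89 + 1/(-323)) = (94 + 433)*(89 + 1/(-323)) = 527*(89 - 1/323) = 527*(28746/323) = 891126/19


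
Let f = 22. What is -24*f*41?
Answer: -21648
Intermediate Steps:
-24*f*41 = -24*22*41 = -528*41 = -21648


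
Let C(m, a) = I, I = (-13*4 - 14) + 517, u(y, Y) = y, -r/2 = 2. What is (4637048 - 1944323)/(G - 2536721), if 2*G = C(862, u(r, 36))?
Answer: -256450/241571 ≈ -1.0616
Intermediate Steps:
r = -4 (r = -2*2 = -4)
I = 451 (I = (-52 - 14) + 517 = -66 + 517 = 451)
C(m, a) = 451
G = 451/2 (G = (½)*451 = 451/2 ≈ 225.50)
(4637048 - 1944323)/(G - 2536721) = (4637048 - 1944323)/(451/2 - 2536721) = 2692725/(-5072991/2) = 2692725*(-2/5072991) = -256450/241571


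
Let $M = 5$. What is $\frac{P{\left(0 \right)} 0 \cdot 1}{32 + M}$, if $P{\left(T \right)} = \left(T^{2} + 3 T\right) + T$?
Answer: $0$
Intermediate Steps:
$P{\left(T \right)} = T^{2} + 4 T$
$\frac{P{\left(0 \right)} 0 \cdot 1}{32 + M} = \frac{0 \left(4 + 0\right) 0 \cdot 1}{32 + 5} = \frac{0 \cdot 4 \cdot 0 \cdot 1}{37} = 0 \cdot 0 \cdot 1 \cdot \frac{1}{37} = 0 \cdot 1 \cdot \frac{1}{37} = 0 \cdot \frac{1}{37} = 0$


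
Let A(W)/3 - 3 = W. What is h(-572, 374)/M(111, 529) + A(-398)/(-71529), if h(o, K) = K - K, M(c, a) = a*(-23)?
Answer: 395/23843 ≈ 0.016567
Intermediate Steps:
M(c, a) = -23*a
h(o, K) = 0
A(W) = 9 + 3*W
h(-572, 374)/M(111, 529) + A(-398)/(-71529) = 0/((-23*529)) + (9 + 3*(-398))/(-71529) = 0/(-12167) + (9 - 1194)*(-1/71529) = 0*(-1/12167) - 1185*(-1/71529) = 0 + 395/23843 = 395/23843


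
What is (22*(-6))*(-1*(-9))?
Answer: -1188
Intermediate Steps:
(22*(-6))*(-1*(-9)) = -132*9 = -1188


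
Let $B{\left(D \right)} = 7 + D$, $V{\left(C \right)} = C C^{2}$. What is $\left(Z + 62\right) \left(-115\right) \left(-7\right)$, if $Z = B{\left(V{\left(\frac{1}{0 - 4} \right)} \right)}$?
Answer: $\frac{3554075}{64} \approx 55532.0$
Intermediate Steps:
$V{\left(C \right)} = C^{3}$
$Z = \frac{447}{64}$ ($Z = 7 + \left(\frac{1}{0 - 4}\right)^{3} = 7 + \left(\frac{1}{-4}\right)^{3} = 7 + \left(- \frac{1}{4}\right)^{3} = 7 - \frac{1}{64} = \frac{447}{64} \approx 6.9844$)
$\left(Z + 62\right) \left(-115\right) \left(-7\right) = \left(\frac{447}{64} + 62\right) \left(-115\right) \left(-7\right) = \frac{4415}{64} \left(-115\right) \left(-7\right) = \left(- \frac{507725}{64}\right) \left(-7\right) = \frac{3554075}{64}$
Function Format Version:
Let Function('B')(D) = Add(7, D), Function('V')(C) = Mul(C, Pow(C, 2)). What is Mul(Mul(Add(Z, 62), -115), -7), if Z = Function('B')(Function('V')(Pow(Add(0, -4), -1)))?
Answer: Rational(3554075, 64) ≈ 55532.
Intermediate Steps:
Function('V')(C) = Pow(C, 3)
Z = Rational(447, 64) (Z = Add(7, Pow(Pow(Add(0, -4), -1), 3)) = Add(7, Pow(Pow(-4, -1), 3)) = Add(7, Pow(Rational(-1, 4), 3)) = Add(7, Rational(-1, 64)) = Rational(447, 64) ≈ 6.9844)
Mul(Mul(Add(Z, 62), -115), -7) = Mul(Mul(Add(Rational(447, 64), 62), -115), -7) = Mul(Mul(Rational(4415, 64), -115), -7) = Mul(Rational(-507725, 64), -7) = Rational(3554075, 64)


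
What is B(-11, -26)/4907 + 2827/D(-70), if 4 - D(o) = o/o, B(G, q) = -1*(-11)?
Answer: 13872122/14721 ≈ 942.34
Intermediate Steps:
B(G, q) = 11
D(o) = 3 (D(o) = 4 - o/o = 4 - 1*1 = 4 - 1 = 3)
B(-11, -26)/4907 + 2827/D(-70) = 11/4907 + 2827/3 = 13872122/14721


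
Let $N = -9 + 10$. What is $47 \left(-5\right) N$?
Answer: $-235$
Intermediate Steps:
$N = 1$
$47 \left(-5\right) N = 47 \left(-5\right) 1 = \left(-235\right) 1 = -235$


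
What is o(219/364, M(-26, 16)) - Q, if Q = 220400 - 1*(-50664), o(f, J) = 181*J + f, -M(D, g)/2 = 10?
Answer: -99984757/364 ≈ -2.7468e+5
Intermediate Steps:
M(D, g) = -20 (M(D, g) = -2*10 = -20)
o(f, J) = f + 181*J
Q = 271064 (Q = 220400 + 50664 = 271064)
o(219/364, M(-26, 16)) - Q = (219/364 + 181*(-20)) - 1*271064 = (219*(1/364) - 3620) - 271064 = (219/364 - 3620) - 271064 = -1317461/364 - 271064 = -99984757/364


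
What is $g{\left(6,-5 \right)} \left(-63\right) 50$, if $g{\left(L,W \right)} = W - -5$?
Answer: $0$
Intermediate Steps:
$g{\left(L,W \right)} = 5 + W$ ($g{\left(L,W \right)} = W + 5 = 5 + W$)
$g{\left(6,-5 \right)} \left(-63\right) 50 = \left(5 - 5\right) \left(-63\right) 50 = 0 \left(-63\right) 50 = 0 \cdot 50 = 0$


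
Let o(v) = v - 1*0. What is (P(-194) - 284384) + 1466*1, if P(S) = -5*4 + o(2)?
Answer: -282936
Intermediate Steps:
o(v) = v (o(v) = v + 0 = v)
P(S) = -18 (P(S) = -5*4 + 2 = -20 + 2 = -18)
(P(-194) - 284384) + 1466*1 = (-18 - 284384) + 1466*1 = -284402 + 1466 = -282936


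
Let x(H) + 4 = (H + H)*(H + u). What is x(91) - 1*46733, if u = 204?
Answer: 6953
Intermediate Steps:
x(H) = -4 + 2*H*(204 + H) (x(H) = -4 + (H + H)*(H + 204) = -4 + (2*H)*(204 + H) = -4 + 2*H*(204 + H))
x(91) - 1*46733 = (-4 + 2*91**2 + 408*91) - 1*46733 = (-4 + 2*8281 + 37128) - 46733 = (-4 + 16562 + 37128) - 46733 = 53686 - 46733 = 6953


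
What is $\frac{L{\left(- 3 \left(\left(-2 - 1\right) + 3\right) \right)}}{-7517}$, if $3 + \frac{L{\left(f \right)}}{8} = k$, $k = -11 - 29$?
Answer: $\frac{344}{7517} \approx 0.045763$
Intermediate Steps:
$k = -40$ ($k = -11 - 29 = -40$)
$L{\left(f \right)} = -344$ ($L{\left(f \right)} = -24 + 8 \left(-40\right) = -24 - 320 = -344$)
$\frac{L{\left(- 3 \left(\left(-2 - 1\right) + 3\right) \right)}}{-7517} = - \frac{344}{-7517} = \left(-344\right) \left(- \frac{1}{7517}\right) = \frac{344}{7517}$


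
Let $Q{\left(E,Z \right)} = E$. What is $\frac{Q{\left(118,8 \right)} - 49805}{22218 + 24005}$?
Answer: $- \frac{49687}{46223} \approx -1.0749$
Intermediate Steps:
$\frac{Q{\left(118,8 \right)} - 49805}{22218 + 24005} = \frac{118 - 49805}{22218 + 24005} = - \frac{49687}{46223}$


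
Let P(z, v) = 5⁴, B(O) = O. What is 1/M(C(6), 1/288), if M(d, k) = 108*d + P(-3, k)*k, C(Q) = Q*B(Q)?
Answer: 288/1120369 ≈ 0.00025706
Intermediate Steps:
P(z, v) = 625
C(Q) = Q² (C(Q) = Q*Q = Q²)
M(d, k) = 108*d + 625*k
1/M(C(6), 1/288) = 1/(108*6² + 625/288) = 1/(108*36 + 625*(1/288)) = 1/(3888 + 625/288) = 1/(1120369/288) = 288/1120369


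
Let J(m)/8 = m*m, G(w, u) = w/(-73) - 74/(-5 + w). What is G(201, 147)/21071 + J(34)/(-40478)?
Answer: -697484036177/3050866002226 ≈ -0.22862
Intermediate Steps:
G(w, u) = -74/(-5 + w) - w/73 (G(w, u) = w*(-1/73) - 74/(-5 + w) = -w/73 - 74/(-5 + w) = -74/(-5 + w) - w/73)
J(m) = 8*m² (J(m) = 8*(m*m) = 8*m²)
G(201, 147)/21071 + J(34)/(-40478) = ((-5402 - 1*201² + 5*201)/(73*(-5 + 201)))/21071 + (8*34²)/(-40478) = ((1/73)*(-5402 - 1*40401 + 1005)/196)*(1/21071) + (8*1156)*(-1/40478) = ((1/73)*(1/196)*(-5402 - 40401 + 1005))*(1/21071) + 9248*(-1/40478) = ((1/73)*(1/196)*(-44798))*(1/21071) - 4624/20239 = -22399/7154*1/21071 - 4624/20239 = -22399/150741934 - 4624/20239 = -697484036177/3050866002226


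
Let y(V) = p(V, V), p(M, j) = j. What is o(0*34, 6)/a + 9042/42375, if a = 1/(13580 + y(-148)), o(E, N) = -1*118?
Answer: -22387782986/14125 ≈ -1.5850e+6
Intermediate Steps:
y(V) = V
o(E, N) = -118
a = 1/13432 (a = 1/(13580 - 148) = 1/13432 ≈ 7.4449e-5)
o(0*34, 6)/a + 9042/42375 = -118/1/13432 + 9042/42375 = -118*13432 + 9042*(1/42375) = -1584976 + 3014/14125 = -22387782986/14125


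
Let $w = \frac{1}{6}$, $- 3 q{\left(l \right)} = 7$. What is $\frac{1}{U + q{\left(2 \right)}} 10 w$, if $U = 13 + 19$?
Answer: $\frac{5}{89} \approx 0.05618$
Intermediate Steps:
$U = 32$
$q{\left(l \right)} = - \frac{7}{3}$ ($q{\left(l \right)} = \left(- \frac{1}{3}\right) 7 = - \frac{7}{3}$)
$w = \frac{1}{6} \approx 0.16667$
$\frac{1}{U + q{\left(2 \right)}} 10 w = \frac{1}{32 - \frac{7}{3}} \cdot 10 \cdot \frac{1}{6} = \frac{1}{\frac{89}{3}} \cdot 10 \cdot \frac{1}{6} = \frac{3}{89} \cdot 10 \cdot \frac{1}{6} = \frac{30}{89} \cdot \frac{1}{6} = \frac{5}{89}$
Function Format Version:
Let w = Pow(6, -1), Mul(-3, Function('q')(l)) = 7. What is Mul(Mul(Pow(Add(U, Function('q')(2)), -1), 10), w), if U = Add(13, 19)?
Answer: Rational(5, 89) ≈ 0.056180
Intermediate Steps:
U = 32
Function('q')(l) = Rational(-7, 3) (Function('q')(l) = Mul(Rational(-1, 3), 7) = Rational(-7, 3))
w = Rational(1, 6) ≈ 0.16667
Mul(Mul(Pow(Add(U, Function('q')(2)), -1), 10), w) = Mul(Mul(Pow(Add(32, Rational(-7, 3)), -1), 10), Rational(1, 6)) = Mul(Mul(Pow(Rational(89, 3), -1), 10), Rational(1, 6)) = Mul(Mul(Rational(3, 89), 10), Rational(1, 6)) = Mul(Rational(30, 89), Rational(1, 6)) = Rational(5, 89)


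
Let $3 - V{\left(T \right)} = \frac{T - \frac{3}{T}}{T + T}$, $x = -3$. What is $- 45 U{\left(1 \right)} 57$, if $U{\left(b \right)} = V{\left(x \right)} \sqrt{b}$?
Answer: $-6840$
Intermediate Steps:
$V{\left(T \right)} = 3 - \frac{T - \frac{3}{T}}{2 T}$ ($V{\left(T \right)} = 3 - \frac{T - \frac{3}{T}}{T + T} = 3 - \frac{T - \frac{3}{T}}{2 T}$)
$U{\left(b \right)} = \frac{8 \sqrt{b}}{3}$ ($U{\left(b \right)} = \left(\frac{5}{2} + \frac{3}{2 \cdot 9}\right) \sqrt{b} = \left(\frac{5}{2} + \frac{3}{2} \cdot \frac{1}{9}\right) \sqrt{b} = \left(\frac{5}{2} + \frac{1}{6}\right) \sqrt{b} = \frac{8 \sqrt{b}}{3}$)
$- 45 U{\left(1 \right)} 57 = - 45 \frac{8 \sqrt{1}}{3} \cdot 57 = - 45 \cdot \frac{8}{3} \cdot 1 \cdot 57 = \left(-45\right) \frac{8}{3} \cdot 57 = \left(-120\right) 57 = -6840$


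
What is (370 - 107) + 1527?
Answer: 1790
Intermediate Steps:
(370 - 107) + 1527 = 263 + 1527 = 1790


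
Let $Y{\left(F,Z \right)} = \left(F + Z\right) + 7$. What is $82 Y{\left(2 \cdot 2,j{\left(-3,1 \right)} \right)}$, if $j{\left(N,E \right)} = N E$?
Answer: $656$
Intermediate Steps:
$j{\left(N,E \right)} = E N$
$Y{\left(F,Z \right)} = 7 + F + Z$
$82 Y{\left(2 \cdot 2,j{\left(-3,1 \right)} \right)} = 82 \left(7 + 2 \cdot 2 + 1 \left(-3\right)\right) = 82 \left(7 + 4 - 3\right) = 82 \cdot 8 = 656$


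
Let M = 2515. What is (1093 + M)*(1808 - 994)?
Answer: 2936912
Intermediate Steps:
(1093 + M)*(1808 - 994) = (1093 + 2515)*(1808 - 994) = 3608*814 = 2936912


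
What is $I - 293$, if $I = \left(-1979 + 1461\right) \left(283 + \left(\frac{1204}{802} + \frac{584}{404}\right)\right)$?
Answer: $- \frac{6010892651}{40501} \approx -1.4841 \cdot 10^{5}$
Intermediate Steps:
$I = - \frac{5999025858}{40501}$ ($I = - 518 \left(283 + \left(1204 \cdot \frac{1}{802} + 584 \cdot \frac{1}{404}\right)\right) = - 518 \left(283 + \left(\frac{602}{401} + \frac{146}{101}\right)\right) = - 518 \left(283 + \frac{119348}{40501}\right) = \left(-518\right) \frac{11581131}{40501} = - \frac{5999025858}{40501} \approx -1.4812 \cdot 10^{5}$)
$I - 293 = - \frac{5999025858}{40501} - 293 = - \frac{6010892651}{40501}$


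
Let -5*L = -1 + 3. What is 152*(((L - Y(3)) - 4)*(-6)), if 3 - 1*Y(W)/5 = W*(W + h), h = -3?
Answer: 88464/5 ≈ 17693.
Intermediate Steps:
Y(W) = 15 - 5*W*(-3 + W) (Y(W) = 15 - 5*W*(W - 3) = 15 - 5*W*(-3 + W))
L = -2/5 (L = -(-1 + 3)/5 = -1/5*2 = -2/5 ≈ -0.40000)
152*(((L - Y(3)) - 4)*(-6)) = 152*(((-2/5 - (15 - 5*3**2 + 15*3)) - 4)*(-6)) = 152*(((-2/5 - (15 - 5*9 + 45)) - 4)*(-6)) = 152*(((-2/5 - (15 - 45 + 45)) - 4)*(-6)) = 152*(((-2/5 - 1*15) - 4)*(-6)) = 152*(((-2/5 - 15) - 4)*(-6)) = 152*((-77/5 - 4)*(-6)) = 152*(-97/5*(-6)) = 152*(582/5) = 88464/5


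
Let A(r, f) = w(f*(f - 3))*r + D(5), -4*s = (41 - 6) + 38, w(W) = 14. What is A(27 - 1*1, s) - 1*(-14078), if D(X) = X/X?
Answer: 14443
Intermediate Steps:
s = -73/4 (s = -((41 - 6) + 38)/4 = -(35 + 38)/4 = -¼*73 = -73/4 ≈ -18.250)
D(X) = 1
A(r, f) = 1 + 14*r (A(r, f) = 14*r + 1 = 1 + 14*r)
A(27 - 1*1, s) - 1*(-14078) = (1 + 14*(27 - 1*1)) - 1*(-14078) = (1 + 14*(27 - 1)) + 14078 = (1 + 14*26) + 14078 = (1 + 364) + 14078 = 365 + 14078 = 14443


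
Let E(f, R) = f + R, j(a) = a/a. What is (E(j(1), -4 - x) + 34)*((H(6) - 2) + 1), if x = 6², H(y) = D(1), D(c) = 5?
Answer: -20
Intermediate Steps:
j(a) = 1
H(y) = 5
x = 36
E(f, R) = R + f
(E(j(1), -4 - x) + 34)*((H(6) - 2) + 1) = (((-4 - 1*36) + 1) + 34)*((5 - 2) + 1) = (((-4 - 36) + 1) + 34)*(3 + 1) = ((-40 + 1) + 34)*4 = (-39 + 34)*4 = -5*4 = -20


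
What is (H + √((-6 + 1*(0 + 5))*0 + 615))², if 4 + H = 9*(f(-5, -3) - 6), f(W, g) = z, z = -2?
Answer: (76 - √615)² ≈ 2621.5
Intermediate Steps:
f(W, g) = -2
H = -76 (H = -4 + 9*(-2 - 6) = -4 + 9*(-8) = -4 - 72 = -76)
(H + √((-6 + 1*(0 + 5))*0 + 615))² = (-76 + √((-6 + 1*(0 + 5))*0 + 615))² = (-76 + √((-6 + 1*5)*0 + 615))² = (-76 + √((-6 + 5)*0 + 615))² = (-76 + √(-1*0 + 615))² = (-76 + √(0 + 615))² = (-76 + √615)²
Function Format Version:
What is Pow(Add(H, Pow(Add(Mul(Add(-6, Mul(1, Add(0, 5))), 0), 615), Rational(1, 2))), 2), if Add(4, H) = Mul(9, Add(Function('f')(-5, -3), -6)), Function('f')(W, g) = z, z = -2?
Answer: Pow(Add(76, Mul(-1, Pow(615, Rational(1, 2)))), 2) ≈ 2621.5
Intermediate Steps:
Function('f')(W, g) = -2
H = -76 (H = Add(-4, Mul(9, Add(-2, -6))) = Add(-4, Mul(9, -8)) = Add(-4, -72) = -76)
Pow(Add(H, Pow(Add(Mul(Add(-6, Mul(1, Add(0, 5))), 0), 615), Rational(1, 2))), 2) = Pow(Add(-76, Pow(Add(Mul(Add(-6, Mul(1, Add(0, 5))), 0), 615), Rational(1, 2))), 2) = Pow(Add(-76, Pow(Add(Mul(Add(-6, Mul(1, 5)), 0), 615), Rational(1, 2))), 2) = Pow(Add(-76, Pow(Add(Mul(Add(-6, 5), 0), 615), Rational(1, 2))), 2) = Pow(Add(-76, Pow(Add(Mul(-1, 0), 615), Rational(1, 2))), 2) = Pow(Add(-76, Pow(Add(0, 615), Rational(1, 2))), 2) = Pow(Add(-76, Pow(615, Rational(1, 2))), 2)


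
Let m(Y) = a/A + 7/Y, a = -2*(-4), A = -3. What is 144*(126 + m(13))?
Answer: 231888/13 ≈ 17838.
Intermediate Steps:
a = 8
m(Y) = -8/3 + 7/Y (m(Y) = 8/(-3) + 7/Y = 8*(-1/3) + 7/Y = -8/3 + 7/Y)
144*(126 + m(13)) = 144*(126 + (-8/3 + 7/13)) = 144*(126 - 83/39) = 144*(4831/39) = 231888/13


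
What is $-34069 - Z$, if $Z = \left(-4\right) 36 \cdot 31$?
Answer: $-29605$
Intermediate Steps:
$Z = -4464$ ($Z = \left(-144\right) 31 = -4464$)
$-34069 - Z = -34069 - -4464 = -34069 + 4464 = -29605$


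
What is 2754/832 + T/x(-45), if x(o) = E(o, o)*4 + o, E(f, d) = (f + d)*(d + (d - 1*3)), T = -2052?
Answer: 5020707/1545440 ≈ 3.2487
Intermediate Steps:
E(f, d) = (-3 + 2*d)*(d + f) (E(f, d) = (d + f)*(d + (d - 3)) = (d + f)*(d + (-3 + d)) = (d + f)*(-3 + 2*d) = (-3 + 2*d)*(d + f))
x(o) = -23*o + 16*o² (x(o) = (-3*o - 3*o + 2*o² + 2*o*o)*4 + o = (-3*o - 3*o + 2*o² + 2*o²)*4 + o = (-6*o + 4*o²)*4 + o = (-24*o + 16*o²) + o = -23*o + 16*o²)
2754/832 + T/x(-45) = 2754/832 - 2052*(-1/(45*(-23 + 16*(-45)))) = 2754*(1/832) - 2052*(-1/(45*(-23 - 720))) = 1377/416 - 2052/((-45*(-743))) = 1377/416 - 2052/33435 = 1377/416 - 2052*1/33435 = 1377/416 - 228/3715 = 5020707/1545440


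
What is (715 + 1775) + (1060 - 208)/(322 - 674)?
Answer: 218907/88 ≈ 2487.6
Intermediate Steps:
(715 + 1775) + (1060 - 208)/(322 - 674) = 2490 + 852/(-352) = 2490 + 852*(-1/352) = 2490 - 213/88 = 218907/88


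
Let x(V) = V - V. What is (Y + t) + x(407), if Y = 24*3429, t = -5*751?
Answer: 78541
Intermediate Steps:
x(V) = 0
t = -3755
Y = 82296
(Y + t) + x(407) = (82296 - 3755) + 0 = 78541 + 0 = 78541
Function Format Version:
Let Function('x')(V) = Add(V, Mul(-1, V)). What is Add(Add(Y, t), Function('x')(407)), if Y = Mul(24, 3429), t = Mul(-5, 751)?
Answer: 78541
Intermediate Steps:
Function('x')(V) = 0
t = -3755
Y = 82296
Add(Add(Y, t), Function('x')(407)) = Add(Add(82296, -3755), 0) = Add(78541, 0) = 78541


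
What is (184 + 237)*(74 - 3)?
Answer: 29891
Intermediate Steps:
(184 + 237)*(74 - 3) = 421*71 = 29891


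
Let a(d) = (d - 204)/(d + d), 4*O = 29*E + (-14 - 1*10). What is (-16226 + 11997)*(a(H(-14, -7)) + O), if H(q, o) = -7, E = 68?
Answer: -29725641/14 ≈ -2.1233e+6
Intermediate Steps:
O = 487 (O = (29*68 + (-14 - 1*10))/4 = (1972 + (-14 - 10))/4 = (1972 - 24)/4 = (¼)*1948 = 487)
a(d) = (-204 + d)/(2*d) (a(d) = (-204 + d)/((2*d)) = (-204 + d)*(1/(2*d)) = (-204 + d)/(2*d))
(-16226 + 11997)*(a(H(-14, -7)) + O) = (-16226 + 11997)*((½)*(-204 - 7)/(-7) + 487) = -4229*((½)*(-⅐)*(-211) + 487) = -4229*(211/14 + 487) = -4229*7029/14 = -29725641/14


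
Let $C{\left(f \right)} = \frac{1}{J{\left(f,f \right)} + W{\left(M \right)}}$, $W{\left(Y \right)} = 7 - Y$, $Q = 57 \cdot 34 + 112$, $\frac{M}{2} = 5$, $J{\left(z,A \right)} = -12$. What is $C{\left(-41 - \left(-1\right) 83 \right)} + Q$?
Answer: $\frac{30749}{15} \approx 2049.9$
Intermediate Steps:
$M = 10$ ($M = 2 \cdot 5 = 10$)
$Q = 2050$ ($Q = 1938 + 112 = 2050$)
$C{\left(f \right)} = - \frac{1}{15}$ ($C{\left(f \right)} = \frac{1}{-12 + \left(7 - 10\right)} = \frac{1}{-12 - 3} = \frac{1}{-15} = - \frac{1}{15}$)
$C{\left(-41 - \left(-1\right) 83 \right)} + Q = - \frac{1}{15} + 2050 = \frac{30749}{15}$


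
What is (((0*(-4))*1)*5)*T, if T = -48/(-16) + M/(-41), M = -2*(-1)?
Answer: 0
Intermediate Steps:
M = 2
T = 121/41 (T = -48/(-16) + 2/(-41) = -48*(-1/16) + 2*(-1/41) = 3 - 2/41 = 121/41 ≈ 2.9512)
(((0*(-4))*1)*5)*T = (((0*(-4))*1)*5)*(121/41) = ((0*1)*5)*(121/41) = (0*5)*(121/41) = 0*(121/41) = 0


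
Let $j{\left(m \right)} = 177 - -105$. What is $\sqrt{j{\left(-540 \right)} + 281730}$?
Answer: $2 \sqrt{70503} \approx 531.05$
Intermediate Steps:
$j{\left(m \right)} = 282$ ($j{\left(m \right)} = 177 + 105 = 282$)
$\sqrt{j{\left(-540 \right)} + 281730} = \sqrt{282 + 281730} = \sqrt{282012} = 2 \sqrt{70503}$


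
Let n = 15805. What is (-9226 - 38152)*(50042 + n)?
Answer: -3119699166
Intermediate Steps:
(-9226 - 38152)*(50042 + n) = (-9226 - 38152)*(50042 + 15805) = -47378*65847 = -3119699166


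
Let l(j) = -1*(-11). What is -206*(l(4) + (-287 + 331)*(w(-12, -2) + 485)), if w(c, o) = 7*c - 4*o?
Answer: -3709442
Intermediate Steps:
w(c, o) = -4*o + 7*c
l(j) = 11
-206*(l(4) + (-287 + 331)*(w(-12, -2) + 485)) = -206*(11 + (-287 + 331)*((-4*(-2) + 7*(-12)) + 485)) = -206*(11 + 44*((8 - 84) + 485)) = -206*(11 + 44*(-76 + 485)) = -206*(11 + 44*409) = -206*(11 + 17996) = -206*18007 = -3709442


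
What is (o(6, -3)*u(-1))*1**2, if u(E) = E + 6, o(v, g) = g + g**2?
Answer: 30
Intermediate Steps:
u(E) = 6 + E
(o(6, -3)*u(-1))*1**2 = ((-3*(1 - 3))*(6 - 1))*1**2 = (-3*(-2)*5)*1 = (6*5)*1 = 30*1 = 30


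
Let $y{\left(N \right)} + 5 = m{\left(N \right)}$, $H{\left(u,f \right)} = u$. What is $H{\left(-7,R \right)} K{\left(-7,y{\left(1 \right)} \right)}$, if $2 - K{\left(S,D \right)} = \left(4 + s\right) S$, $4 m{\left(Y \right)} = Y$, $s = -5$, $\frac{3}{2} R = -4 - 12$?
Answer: $35$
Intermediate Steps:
$R = - \frac{32}{3}$ ($R = \frac{2 \left(-4 - 12\right)}{3} = \frac{2}{3} \left(-16\right) = - \frac{32}{3} \approx -10.667$)
$m{\left(Y \right)} = \frac{Y}{4}$
$y{\left(N \right)} = -5 + \frac{N}{4}$
$K{\left(S,D \right)} = 2 + S$ ($K{\left(S,D \right)} = 2 - \left(4 - 5\right) S = 2 - - S = 2 + S$)
$H{\left(-7,R \right)} K{\left(-7,y{\left(1 \right)} \right)} = - 7 \left(2 - 7\right) = \left(-7\right) \left(-5\right) = 35$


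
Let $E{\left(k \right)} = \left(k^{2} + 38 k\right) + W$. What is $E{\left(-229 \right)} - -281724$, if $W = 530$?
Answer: $325993$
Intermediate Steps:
$E{\left(k \right)} = 530 + k^{2} + 38 k$ ($E{\left(k \right)} = \left(k^{2} + 38 k\right) + 530 = 530 + k^{2} + 38 k$)
$E{\left(-229 \right)} - -281724 = \left(530 + \left(-229\right)^{2} + 38 \left(-229\right)\right) - -281724 = \left(530 + 52441 - 8702\right) + 281724 = 44269 + 281724 = 325993$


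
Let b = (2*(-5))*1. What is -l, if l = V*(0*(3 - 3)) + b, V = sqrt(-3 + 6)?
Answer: 10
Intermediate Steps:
V = sqrt(3) ≈ 1.7320
b = -10 (b = -10*1 = -10)
l = -10 (l = sqrt(3)*(0*(3 - 3)) - 10 = sqrt(3)*(0*0) - 10 = sqrt(3)*0 - 10 = 0 - 10 = -10)
-l = -1*(-10) = 10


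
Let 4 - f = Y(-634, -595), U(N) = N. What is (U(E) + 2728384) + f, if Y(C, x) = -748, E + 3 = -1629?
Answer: 2727504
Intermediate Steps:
E = -1632 (E = -3 - 1629 = -1632)
f = 752 (f = 4 - 1*(-748) = 4 + 748 = 752)
(U(E) + 2728384) + f = (-1632 + 2728384) + 752 = 2726752 + 752 = 2727504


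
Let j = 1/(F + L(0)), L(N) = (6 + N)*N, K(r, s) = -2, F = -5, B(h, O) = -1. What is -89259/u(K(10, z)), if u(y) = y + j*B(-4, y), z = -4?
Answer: 148765/3 ≈ 49588.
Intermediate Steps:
L(N) = N*(6 + N)
j = -1/5 (j = 1/(-5 + 0*(6 + 0)) = 1/(-5 + 0*6) = 1/(-5 + 0) = 1/(-5) = -1/5 ≈ -0.20000)
u(y) = 1/5 + y (u(y) = y - 1/5*(-1) = y + 1/5 = 1/5 + y)
-89259/u(K(10, z)) = -89259/(1/5 - 2) = -89259/(-9/5) = -89259*(-5/9) = 148765/3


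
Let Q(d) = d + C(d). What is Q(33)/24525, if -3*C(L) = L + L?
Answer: 11/24525 ≈ 0.00044852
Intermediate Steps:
C(L) = -2*L/3 (C(L) = -(L + L)/3 = -2*L/3)
Q(d) = d/3 (Q(d) = d - 2*d/3 = d/3)
Q(33)/24525 = ((⅓)*33)/24525 = 11*(1/24525) = 11/24525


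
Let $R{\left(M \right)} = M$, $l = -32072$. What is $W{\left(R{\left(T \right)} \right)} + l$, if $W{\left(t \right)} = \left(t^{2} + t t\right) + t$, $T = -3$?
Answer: $-32057$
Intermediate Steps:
$W{\left(t \right)} = t + 2 t^{2}$ ($W{\left(t \right)} = \left(t^{2} + t^{2}\right) + t = 2 t^{2} + t = t + 2 t^{2}$)
$W{\left(R{\left(T \right)} \right)} + l = - 3 \left(1 + 2 \left(-3\right)\right) - 32072 = - 3 \left(1 - 6\right) - 32072 = \left(-3\right) \left(-5\right) - 32072 = 15 - 32072 = -32057$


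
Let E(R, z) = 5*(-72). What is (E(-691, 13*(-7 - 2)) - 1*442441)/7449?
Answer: -442801/7449 ≈ -59.444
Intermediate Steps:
E(R, z) = -360
(E(-691, 13*(-7 - 2)) - 1*442441)/7449 = (-360 - 1*442441)/7449 = (-360 - 442441)*(1/7449) = -442801*1/7449 = -442801/7449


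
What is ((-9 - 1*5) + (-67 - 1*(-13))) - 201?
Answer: -269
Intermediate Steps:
((-9 - 1*5) + (-67 - 1*(-13))) - 201 = ((-9 - 5) + (-67 + 13)) - 201 = (-14 - 54) - 201 = -68 - 201 = -269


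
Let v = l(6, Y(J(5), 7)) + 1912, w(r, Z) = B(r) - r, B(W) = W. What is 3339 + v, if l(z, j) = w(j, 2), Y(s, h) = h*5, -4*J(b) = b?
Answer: 5251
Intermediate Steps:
J(b) = -b/4
w(r, Z) = 0 (w(r, Z) = r - r = 0)
Y(s, h) = 5*h
l(z, j) = 0
v = 1912 (v = 0 + 1912 = 1912)
3339 + v = 3339 + 1912 = 5251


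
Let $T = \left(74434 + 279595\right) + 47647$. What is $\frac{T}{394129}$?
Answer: $\frac{401676}{394129} \approx 1.0191$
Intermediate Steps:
$T = 401676$ ($T = 354029 + 47647 = 401676$)
$\frac{T}{394129} = \frac{401676}{394129}$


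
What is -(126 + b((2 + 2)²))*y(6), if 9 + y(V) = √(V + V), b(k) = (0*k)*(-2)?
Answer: 1134 - 252*√3 ≈ 697.52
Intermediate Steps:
b(k) = 0 (b(k) = 0*(-2) = 0)
y(V) = -9 + √2*√V (y(V) = -9 + √(V + V) = -9 + √(2*V) = -9 + √2*√V)
-(126 + b((2 + 2)²))*y(6) = -(126 + 0)*(-9 + √2*√6) = -126*(-9 + 2*√3) = -(-1134 + 252*√3) = 1134 - 252*√3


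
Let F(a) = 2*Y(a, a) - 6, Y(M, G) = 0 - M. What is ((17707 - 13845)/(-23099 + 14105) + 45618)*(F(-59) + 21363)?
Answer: 4405429067125/4497 ≈ 9.7964e+8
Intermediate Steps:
Y(M, G) = -M
F(a) = -6 - 2*a (F(a) = 2*(-a) - 6 = -2*a - 6 = -6 - 2*a)
((17707 - 13845)/(-23099 + 14105) + 45618)*(F(-59) + 21363) = ((17707 - 13845)/(-23099 + 14105) + 45618)*((-6 - 2*(-59)) + 21363) = (3862/(-8994) + 45618)*((-6 + 118) + 21363) = (3862*(-1/8994) + 45618)*(112 + 21363) = (-1931/4497 + 45618)*21475 = (205142215/4497)*21475 = 4405429067125/4497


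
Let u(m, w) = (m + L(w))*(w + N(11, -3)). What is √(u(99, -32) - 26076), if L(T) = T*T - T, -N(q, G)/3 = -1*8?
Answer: 18*I*√109 ≈ 187.93*I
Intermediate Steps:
N(q, G) = 24 (N(q, G) = -(-3)*8 = -3*(-8) = 24)
L(T) = T² - T
u(m, w) = (24 + w)*(m + w*(-1 + w)) (u(m, w) = (m + w*(-1 + w))*(w + 24) = (m + w*(-1 + w))*(24 + w) = (24 + w)*(m + w*(-1 + w)))
√(u(99, -32) - 26076) = √(((-32)³ - 24*(-32) + 23*(-32)² + 24*99 + 99*(-32)) - 26076) = √((-32768 + 768 + 23*1024 + 2376 - 3168) - 26076) = √((-32768 + 768 + 23552 + 2376 - 3168) - 26076) = √(-9240 - 26076) = √(-35316) = 18*I*√109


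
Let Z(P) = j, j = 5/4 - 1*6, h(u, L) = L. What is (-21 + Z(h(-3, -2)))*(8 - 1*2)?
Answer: -309/2 ≈ -154.50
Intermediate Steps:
j = -19/4 (j = 5*(¼) - 6 = 5/4 - 6 = -19/4 ≈ -4.7500)
Z(P) = -19/4
(-21 + Z(h(-3, -2)))*(8 - 1*2) = (-21 - 19/4)*(8 - 1*2) = -103*(8 - 2)/4 = -103/4*6 = -309/2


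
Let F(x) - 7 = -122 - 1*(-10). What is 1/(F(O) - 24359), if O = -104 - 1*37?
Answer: -1/24464 ≈ -4.0876e-5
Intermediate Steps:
O = -141 (O = -104 - 37 = -141)
F(x) = -105 (F(x) = 7 + (-122 - 1*(-10)) = 7 + (-122 + 10) = 7 - 112 = -105)
1/(F(O) - 24359) = 1/(-105 - 24359) = 1/(-24464) = -1/24464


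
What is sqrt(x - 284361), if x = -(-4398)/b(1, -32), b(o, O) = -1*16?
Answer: I*sqrt(4554174)/4 ≈ 533.51*I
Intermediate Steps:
b(o, O) = -16
x = -2199/8 (x = -(-4398)/(-16) = -(-4398)*(-1)/16 = -6*733/16 = -2199/8 ≈ -274.88)
sqrt(x - 284361) = sqrt(-2199/8 - 284361) = sqrt(-2277087/8) = I*sqrt(4554174)/4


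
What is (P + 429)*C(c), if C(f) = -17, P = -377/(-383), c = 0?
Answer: -2799628/383 ≈ -7309.7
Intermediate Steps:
P = 377/383 (P = -377*(-1/383) = 377/383 ≈ 0.98433)
(P + 429)*C(c) = (377/383 + 429)*(-17) = (164684/383)*(-17) = -2799628/383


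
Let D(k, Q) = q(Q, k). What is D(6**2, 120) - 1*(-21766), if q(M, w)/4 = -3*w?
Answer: 21334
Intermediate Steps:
q(M, w) = -12*w (q(M, w) = 4*(-3*w) = -12*w)
D(k, Q) = -12*k
D(6**2, 120) - 1*(-21766) = -12*6**2 - 1*(-21766) = -12*36 + 21766 = -432 + 21766 = 21334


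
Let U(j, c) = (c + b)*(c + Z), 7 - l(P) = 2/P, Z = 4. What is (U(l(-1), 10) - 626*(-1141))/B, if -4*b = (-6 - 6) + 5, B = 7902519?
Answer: 476287/5268346 ≈ 0.090405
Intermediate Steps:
b = 7/4 (b = -((-6 - 6) + 5)/4 = -(-12 + 5)/4 = -¼*(-7) = 7/4 ≈ 1.7500)
l(P) = 7 - 2/P
U(j, c) = (4 + c)*(7/4 + c) (U(j, c) = (c + 7/4)*(c + 4) = (7/4 + c)*(4 + c) = (4 + c)*(7/4 + c))
(U(l(-1), 10) - 626*(-1141))/B = ((7 + 10² + (23/4)*10) - 626*(-1141))/7902519 = ((7 + 100 + 115/2) + 714266)*(1/7902519) = (329/2 + 714266)*(1/7902519) = (1428861/2)*(1/7902519) = 476287/5268346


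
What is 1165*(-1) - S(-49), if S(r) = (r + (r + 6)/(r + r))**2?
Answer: -33836741/9604 ≈ -3523.2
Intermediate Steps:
S(r) = (r + (6 + r)/(2*r))**2 (S(r) = (r + (6 + r)/((2*r)))**2 = (r + (6 + r)*(1/(2*r)))**2 = (r + (6 + r)/(2*r))**2)
1165*(-1) - S(-49) = 1165*(-1) - (6 - 49 + 2*(-49)**2)**2/(4*(-49)**2) = -1165 - (6 - 49 + 2*2401)**2/(4*2401) = -1165 - (6 - 49 + 4802)**2/(4*2401) = -1165 - 4759**2/(4*2401) = -1165 - 22648081/(4*2401) = -1165 - 1*22648081/9604 = -1165 - 22648081/9604 = -33836741/9604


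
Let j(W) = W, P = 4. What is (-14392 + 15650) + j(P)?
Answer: 1262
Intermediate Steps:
(-14392 + 15650) + j(P) = (-14392 + 15650) + 4 = 1258 + 4 = 1262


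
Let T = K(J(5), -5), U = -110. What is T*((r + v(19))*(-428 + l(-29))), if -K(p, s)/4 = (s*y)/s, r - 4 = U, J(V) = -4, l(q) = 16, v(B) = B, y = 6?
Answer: -860256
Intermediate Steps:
r = -106 (r = 4 - 110 = -106)
K(p, s) = -24 (K(p, s) = -4*s*6/s = -4*6*s/s = -4*6 = -24)
T = -24
T*((r + v(19))*(-428 + l(-29))) = -24*(-106 + 19)*(-428 + 16) = -(-2088)*(-412) = -24*35844 = -860256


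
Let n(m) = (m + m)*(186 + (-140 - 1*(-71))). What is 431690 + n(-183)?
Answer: 388868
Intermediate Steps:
n(m) = 234*m (n(m) = (2*m)*(186 + (-140 + 71)) = (2*m)*(186 - 69) = (2*m)*117 = 234*m)
431690 + n(-183) = 431690 + 234*(-183) = 431690 - 42822 = 388868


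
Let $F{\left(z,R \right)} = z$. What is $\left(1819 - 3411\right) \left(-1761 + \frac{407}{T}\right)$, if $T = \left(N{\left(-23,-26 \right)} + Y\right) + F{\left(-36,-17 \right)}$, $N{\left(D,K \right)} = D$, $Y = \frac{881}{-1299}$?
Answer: $\frac{109087768260}{38761} \approx 2.8144 \cdot 10^{6}$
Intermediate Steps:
$Y = - \frac{881}{1299}$ ($Y = 881 \left(- \frac{1}{1299}\right) = - \frac{881}{1299} \approx -0.67821$)
$T = - \frac{77522}{1299}$ ($T = \left(-23 - \frac{881}{1299}\right) - 36 = - \frac{30758}{1299} - 36 = - \frac{77522}{1299} \approx -59.678$)
$\left(1819 - 3411\right) \left(-1761 + \frac{407}{T}\right) = \left(1819 - 3411\right) \left(-1761 + \frac{407}{- \frac{77522}{1299}}\right) = - 1592 \left(-1761 + 407 \left(- \frac{1299}{77522}\right)\right) = - 1592 \left(-1761 - \frac{528693}{77522}\right) = \left(-1592\right) \left(- \frac{137044935}{77522}\right) = \frac{109087768260}{38761}$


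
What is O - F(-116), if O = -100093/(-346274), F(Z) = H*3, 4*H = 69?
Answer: -35639173/692548 ≈ -51.461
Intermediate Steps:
H = 69/4 (H = (¼)*69 = 69/4 ≈ 17.250)
F(Z) = 207/4 (F(Z) = (69/4)*3 = 207/4)
O = 100093/346274 (O = -100093*(-1/346274) = 100093/346274 ≈ 0.28906)
O - F(-116) = 100093/346274 - 1*207/4 = 100093/346274 - 207/4 = -35639173/692548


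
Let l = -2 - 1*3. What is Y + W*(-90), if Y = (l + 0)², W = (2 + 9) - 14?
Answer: 295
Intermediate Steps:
l = -5 (l = -2 - 3 = -5)
W = -3 (W = 11 - 14 = -3)
Y = 25 (Y = (-5 + 0)² = (-5)² = 25)
Y + W*(-90) = 25 - 3*(-90) = 25 + 270 = 295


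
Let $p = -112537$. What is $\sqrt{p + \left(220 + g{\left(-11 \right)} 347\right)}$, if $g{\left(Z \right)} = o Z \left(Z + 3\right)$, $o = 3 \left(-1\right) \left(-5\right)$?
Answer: $\sqrt{345723} \approx 587.98$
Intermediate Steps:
$o = 15$ ($o = \left(-3\right) \left(-5\right) = 15$)
$g{\left(Z \right)} = 15 Z \left(3 + Z\right)$ ($g{\left(Z \right)} = 15 Z \left(Z + 3\right) = 15 Z \left(3 + Z\right)$)
$\sqrt{p + \left(220 + g{\left(-11 \right)} 347\right)} = \sqrt{-112537 + \left(220 + 15 \left(-11\right) \left(3 - 11\right) 347\right)} = \sqrt{-112537 + \left(220 + 15 \left(-11\right) \left(-8\right) 347\right)} = \sqrt{-112537 + \left(220 + 1320 \cdot 347\right)} = \sqrt{-112537 + \left(220 + 458040\right)} = \sqrt{-112537 + 458260} = \sqrt{345723}$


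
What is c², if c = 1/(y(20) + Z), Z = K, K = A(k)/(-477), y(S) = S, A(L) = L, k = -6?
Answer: 25281/10125124 ≈ 0.0024969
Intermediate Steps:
K = 2/159 (K = -6/(-477) = -6*(-1/477) = 2/159 ≈ 0.012579)
Z = 2/159 ≈ 0.012579
c = 159/3182 (c = 1/(20 + 2/159) = 1/(3182/159) = 159/3182 ≈ 0.049969)
c² = (159/3182)² = 25281/10125124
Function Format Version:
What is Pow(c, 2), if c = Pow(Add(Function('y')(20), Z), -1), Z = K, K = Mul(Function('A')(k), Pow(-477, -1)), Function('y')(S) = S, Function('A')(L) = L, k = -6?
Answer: Rational(25281, 10125124) ≈ 0.0024969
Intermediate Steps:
K = Rational(2, 159) (K = Mul(-6, Pow(-477, -1)) = Mul(-6, Rational(-1, 477)) = Rational(2, 159) ≈ 0.012579)
Z = Rational(2, 159) ≈ 0.012579
c = Rational(159, 3182) (c = Pow(Add(20, Rational(2, 159)), -1) = Pow(Rational(3182, 159), -1) = Rational(159, 3182) ≈ 0.049969)
Pow(c, 2) = Pow(Rational(159, 3182), 2) = Rational(25281, 10125124)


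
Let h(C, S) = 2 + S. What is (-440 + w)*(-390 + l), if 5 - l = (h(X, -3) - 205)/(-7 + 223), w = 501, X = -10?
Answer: -2530097/108 ≈ -23427.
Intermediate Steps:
l = 643/108 (l = 5 - ((2 - 3) - 205)/(-7 + 223) = 5 - (-1 - 205)/216 = 5 - (-206)/216 = 5 - 1*(-103/108) = 5 + 103/108 = 643/108 ≈ 5.9537)
(-440 + w)*(-390 + l) = (-440 + 501)*(-390 + 643/108) = 61*(-41477/108) = -2530097/108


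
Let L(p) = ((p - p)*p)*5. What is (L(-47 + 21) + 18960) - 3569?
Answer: 15391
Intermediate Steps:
L(p) = 0 (L(p) = (0*p)*5 = 0*5 = 0)
(L(-47 + 21) + 18960) - 3569 = (0 + 18960) - 3569 = 18960 - 3569 = 15391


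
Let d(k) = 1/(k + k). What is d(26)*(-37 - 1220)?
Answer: -1257/52 ≈ -24.173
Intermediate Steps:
d(k) = 1/(2*k)
d(26)*(-37 - 1220) = ((½)/26)*(-37 - 1220) = ((½)*(1/26))*(-1257) = (1/52)*(-1257) = -1257/52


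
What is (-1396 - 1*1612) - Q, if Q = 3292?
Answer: -6300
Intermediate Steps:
(-1396 - 1*1612) - Q = (-1396 - 1*1612) - 1*3292 = (-1396 - 1612) - 3292 = -3008 - 3292 = -6300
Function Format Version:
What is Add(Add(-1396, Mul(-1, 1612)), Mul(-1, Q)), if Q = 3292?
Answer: -6300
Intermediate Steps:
Add(Add(-1396, Mul(-1, 1612)), Mul(-1, Q)) = Add(Add(-1396, Mul(-1, 1612)), Mul(-1, 3292)) = Add(Add(-1396, -1612), -3292) = Add(-3008, -3292) = -6300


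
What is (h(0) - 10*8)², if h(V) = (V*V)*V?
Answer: 6400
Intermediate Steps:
h(V) = V³ (h(V) = V²*V = V³)
(h(0) - 10*8)² = (0³ - 10*8)² = (0 - 80)² = (-80)² = 6400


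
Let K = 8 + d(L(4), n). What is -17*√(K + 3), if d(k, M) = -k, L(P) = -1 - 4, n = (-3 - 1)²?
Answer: -68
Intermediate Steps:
n = 16 (n = (-4)² = 16)
L(P) = -5
K = 13 (K = 8 - 1*(-5) = 8 + 5 = 13)
-17*√(K + 3) = -17*√(13 + 3) = -17*√16 = -17*4 = -68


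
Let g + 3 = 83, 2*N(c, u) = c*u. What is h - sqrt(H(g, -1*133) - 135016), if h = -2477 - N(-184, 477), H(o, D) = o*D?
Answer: 41407 - 102*I*sqrt(14) ≈ 41407.0 - 381.65*I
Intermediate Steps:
N(c, u) = c*u/2 (N(c, u) = (c*u)/2 = c*u/2)
g = 80 (g = -3 + 83 = 80)
H(o, D) = D*o
h = 41407 (h = -2477 - (-184)*477/2 = -2477 - 1*(-43884) = -2477 + 43884 = 41407)
h - sqrt(H(g, -1*133) - 135016) = 41407 - sqrt(-1*133*80 - 135016) = 41407 - sqrt(-133*80 - 135016) = 41407 - sqrt(-10640 - 135016) = 41407 - sqrt(-145656) = 41407 - 102*I*sqrt(14)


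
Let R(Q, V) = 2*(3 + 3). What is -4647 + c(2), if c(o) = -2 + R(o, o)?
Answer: -4637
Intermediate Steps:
R(Q, V) = 12 (R(Q, V) = 2*6 = 12)
c(o) = 10 (c(o) = -2 + 12 = 10)
-4647 + c(2) = -4647 + 10 = -4637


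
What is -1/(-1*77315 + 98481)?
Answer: -1/21166 ≈ -4.7246e-5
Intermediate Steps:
-1/(-1*77315 + 98481) = -1/(-77315 + 98481) = -1/21166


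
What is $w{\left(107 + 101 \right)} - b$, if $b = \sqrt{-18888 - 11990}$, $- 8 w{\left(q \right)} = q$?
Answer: $-26 - i \sqrt{30878} \approx -26.0 - 175.72 i$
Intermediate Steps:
$w{\left(q \right)} = - \frac{q}{8}$
$b = i \sqrt{30878}$ ($b = \sqrt{-30878} = i \sqrt{30878} \approx 175.72 i$)
$w{\left(107 + 101 \right)} - b = - \frac{107 + 101}{8} - i \sqrt{30878} = \left(- \frac{1}{8}\right) 208 - i \sqrt{30878} = -26 - i \sqrt{30878}$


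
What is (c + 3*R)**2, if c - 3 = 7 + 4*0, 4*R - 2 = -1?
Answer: 1849/16 ≈ 115.56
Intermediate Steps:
R = 1/4 (R = 1/2 + (1/4)*(-1) = 1/2 - 1/4 = 1/4 ≈ 0.25000)
c = 10 (c = 3 + (7 + 4*0) = 3 + (7 + 0) = 3 + 7 = 10)
(c + 3*R)**2 = (10 + 3*(1/4))**2 = (10 + 3/4)**2 = (43/4)**2 = 1849/16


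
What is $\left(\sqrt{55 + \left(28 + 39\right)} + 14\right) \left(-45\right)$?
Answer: $-630 - 45 \sqrt{122} \approx -1127.0$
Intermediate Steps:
$\left(\sqrt{55 + \left(28 + 39\right)} + 14\right) \left(-45\right) = \left(\sqrt{55 + 67} + 14\right) \left(-45\right) = \left(\sqrt{122} + 14\right) \left(-45\right) = \left(14 + \sqrt{122}\right) \left(-45\right) = -630 - 45 \sqrt{122}$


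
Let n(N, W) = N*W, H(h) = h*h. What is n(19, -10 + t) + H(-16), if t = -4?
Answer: -10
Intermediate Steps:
H(h) = h²
n(19, -10 + t) + H(-16) = 19*(-10 - 4) + (-16)² = 19*(-14) + 256 = -266 + 256 = -10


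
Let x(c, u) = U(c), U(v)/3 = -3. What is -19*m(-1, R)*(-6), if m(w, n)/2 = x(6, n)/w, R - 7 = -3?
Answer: 2052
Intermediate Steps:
R = 4 (R = 7 - 3 = 4)
U(v) = -9 (U(v) = 3*(-3) = -9)
x(c, u) = -9
m(w, n) = -18/w (m(w, n) = 2*(-9/w) = -18/w)
-19*m(-1, R)*(-6) = -(-342)/(-1)*(-6) = -(-342)*(-1)*(-6) = -19*18*(-6) = -342*(-6) = 2052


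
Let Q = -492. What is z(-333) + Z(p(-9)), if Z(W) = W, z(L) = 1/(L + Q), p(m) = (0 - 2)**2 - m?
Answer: 10724/825 ≈ 12.999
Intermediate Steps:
p(m) = 4 - m (p(m) = (-2)**2 - m = 4 - m)
z(L) = 1/(-492 + L) (z(L) = 1/(L - 492) = 1/(-492 + L))
z(-333) + Z(p(-9)) = 1/(-492 - 333) + (4 - 1*(-9)) = 1/(-825) + (4 + 9) = -1/825 + 13 = 10724/825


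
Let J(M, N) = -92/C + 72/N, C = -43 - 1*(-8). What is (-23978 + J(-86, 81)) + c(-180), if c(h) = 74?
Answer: -7528652/315 ≈ -23900.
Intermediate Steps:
C = -35 (C = -43 + 8 = -35)
J(M, N) = 92/35 + 72/N (J(M, N) = -92/(-35) + 72/N = -92*(-1/35) + 72/N = 92/35 + 72/N)
(-23978 + J(-86, 81)) + c(-180) = (-23978 + (92/35 + 72/81)) + 74 = (-23978 + (92/35 + 72*(1/81))) + 74 = (-23978 + (92/35 + 8/9)) + 74 = (-23978 + 1108/315) + 74 = -7551962/315 + 74 = -7528652/315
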